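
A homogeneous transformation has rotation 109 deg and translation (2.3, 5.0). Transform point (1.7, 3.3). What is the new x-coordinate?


x' = cos(theta)*px - sin(theta)*py + tx
= -0.3256*1.7 - 0.9455*3.3 + 2.3
= -1.3737


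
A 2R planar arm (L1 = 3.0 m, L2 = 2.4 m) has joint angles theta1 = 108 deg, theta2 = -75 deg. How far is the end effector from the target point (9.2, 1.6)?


End effector via forward kinematics:
x = L1*cos(t1) + L2*cos(t1+t2) = 1.0858
y = L1*sin(t1) + L2*sin(t1+t2) = 4.1603
Distance to target:
d = sqrt((9.2 - 1.0858)^2 + (1.6 - 4.1603)^2)
= sqrt(65.8409 + 6.5552)
= 8.5086 m


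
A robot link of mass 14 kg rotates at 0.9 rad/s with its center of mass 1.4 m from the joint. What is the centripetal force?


F = m * omega^2 * r
= 14 * 0.9^2 * 1.4
= 14 * 0.81 * 1.4
= 15.876 N


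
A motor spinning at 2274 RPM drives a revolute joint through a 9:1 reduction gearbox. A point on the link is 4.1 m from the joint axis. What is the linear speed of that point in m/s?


omega_motor = 2274 * 2*pi/60 = 238.1327 rad/s
omega_joint = omega_motor / 9 = 26.4592 rad/s
v = omega_joint * r = 26.4592 * 4.1
= 108.4827 m/s


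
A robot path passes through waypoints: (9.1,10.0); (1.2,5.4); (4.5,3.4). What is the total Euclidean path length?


Segment lengths:
  seg1 = sqrt((-7.9)^2 + (-4.6)^2) = 9.1417
  seg2 = sqrt((3.3)^2 + (-2.0)^2) = 3.8588
Total = 13.0004


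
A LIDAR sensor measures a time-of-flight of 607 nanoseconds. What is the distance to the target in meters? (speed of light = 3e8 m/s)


tof = 607 ns = 6.07e-07 s
dist = c * tof / 2
= 3e8 * 6.07e-07 / 2
= 91.05 m


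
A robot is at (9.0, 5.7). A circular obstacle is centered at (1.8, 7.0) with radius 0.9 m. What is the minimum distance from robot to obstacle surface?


center_dist = sqrt((9.0-1.8)^2 + (5.7-7.0)^2)
= sqrt(51.84 + 1.69)
= 7.3164
min_dist = center_dist - radius = 7.3164 - 0.9 = 6.4164 m


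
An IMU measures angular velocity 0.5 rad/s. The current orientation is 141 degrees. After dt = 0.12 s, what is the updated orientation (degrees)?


delta_theta = w * dt = 0.5 * 0.12 = 0.06 rad
= 3.4377 deg
theta_new = 141 + 3.4377 = 144.4377 deg


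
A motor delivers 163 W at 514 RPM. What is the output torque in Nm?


omega = 514 * 2*pi/60 = 53.826 rad/s
tau = P / omega = 163 / 53.826
= 3.0283 Nm


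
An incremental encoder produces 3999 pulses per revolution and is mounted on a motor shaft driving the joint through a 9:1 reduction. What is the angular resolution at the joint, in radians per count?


counts per rev = 3999
effective counts at joint = 3999 * 9 = 35991
resolution = 2*pi / 35991
= 1.7458e-04 rad/count


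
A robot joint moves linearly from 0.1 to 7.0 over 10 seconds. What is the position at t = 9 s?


s = t/T = 9/10 = 0.9
p(t) = p0 + (pf-p0)*s
= 0.1 + (7.0 - 0.1) * 0.9
= 6.31


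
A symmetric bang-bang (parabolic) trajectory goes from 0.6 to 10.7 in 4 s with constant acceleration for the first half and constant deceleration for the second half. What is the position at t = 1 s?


Symmetric rest-to-rest: each phase covers (pf-p0)/2 in time T/2. 0.5*a*(T/2)^2 = (pf-p0)/2 => a = 4*(pf-p0)/T^2
a = 4*(10.7-0.6)/4^2 = 2.525
t = 1 is in the acceleration phase (t <= T/2).
p = p0 + 0.5*a*t^2 = 0.6 + 0.5*2.525*1^2
= 1.8625


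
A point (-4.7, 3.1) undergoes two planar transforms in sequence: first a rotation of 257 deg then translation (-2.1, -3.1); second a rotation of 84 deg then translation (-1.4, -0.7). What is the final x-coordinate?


After transform 1:
x1 = cos(257)*-4.7 - sin(257)*3.1 + -2.1 = 1.9778
y1 = sin(257)*-4.7 + cos(257)*3.1 + -3.1 = 0.7822
After transform 2:
x2 = cos(84)*1.9778 - sin(84)*0.7822 + -1.4
= -1.9712


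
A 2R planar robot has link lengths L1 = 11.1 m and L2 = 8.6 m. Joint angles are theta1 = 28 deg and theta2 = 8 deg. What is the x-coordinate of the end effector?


Convert angles to radians: theta1 = 0.4887, theta2 = 0.1396
x = L1*cos(theta1) + L2*cos(theta1+theta2)
x = 9.8007 + 6.9575
x = 16.7583


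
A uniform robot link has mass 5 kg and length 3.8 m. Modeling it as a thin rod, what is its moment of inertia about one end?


I = (1/3) * m * L^2
= (1/3) * 5 * 3.8^2
= 0.333333 * 5 * 14.44
= 24.0667 kg*m^2


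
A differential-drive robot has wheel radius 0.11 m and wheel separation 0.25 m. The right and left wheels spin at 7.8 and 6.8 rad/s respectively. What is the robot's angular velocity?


vR = r*wR = 0.11*7.8 = 0.858 m/s
vL = r*wL = 0.11*6.8 = 0.748 m/s
v = (vR+vL)/2 = 0.803 m/s
omega = (vR-vL)/L = 0.44 rad/s
angular velocity = 0.44 rad/s


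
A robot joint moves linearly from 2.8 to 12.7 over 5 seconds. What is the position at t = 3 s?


s = t/T = 3/5 = 0.6
p(t) = p0 + (pf-p0)*s
= 2.8 + (12.7 - 2.8) * 0.6
= 8.74


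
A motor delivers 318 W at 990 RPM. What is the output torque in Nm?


omega = 990 * 2*pi/60 = 103.6726 rad/s
tau = P / omega = 318 / 103.6726
= 3.0673 Nm


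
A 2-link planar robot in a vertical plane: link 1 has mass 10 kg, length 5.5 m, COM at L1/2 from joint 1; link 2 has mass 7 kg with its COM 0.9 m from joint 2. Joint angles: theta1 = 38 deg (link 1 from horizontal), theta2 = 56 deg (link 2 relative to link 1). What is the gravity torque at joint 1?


Horizontal distance from joint 1 to link-1 COM:
  x_c1 = (L1/2)*cos(t1) = 2.75 * 0.788 = 2.167 m
Horizontal distance from joint 1 to link-2 COM:
  x_c2 = L1*cos(t1) + Lc2*cos(t1+t2)
       = 5.5*0.788 + 0.9*-0.0698 = 4.2713 m
tau1 = m1*g*x_c1 + m2*g*x_c2
     = 10*9.81*2.167 + 7*9.81*4.2713
     = 212.5856 + 293.3087
     = 505.8943 Nm


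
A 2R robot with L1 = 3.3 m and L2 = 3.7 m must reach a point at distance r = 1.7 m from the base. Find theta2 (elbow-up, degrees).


cos(theta2) = (r^2 - L1^2 - L2^2) / (2*L1*L2)
cos(theta2) = (2.89 - 10.89 - 13.69) / 24.42
cos(theta2) = -0.888206
theta2 = 152.6487 degrees


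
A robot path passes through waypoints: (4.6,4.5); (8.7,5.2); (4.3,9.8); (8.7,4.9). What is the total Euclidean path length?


Segment lengths:
  seg1 = sqrt((4.1)^2 + (0.7)^2) = 4.1593
  seg2 = sqrt((-4.4)^2 + (4.6)^2) = 6.3655
  seg3 = sqrt((4.4)^2 + (-4.9)^2) = 6.5856
Total = 17.1104


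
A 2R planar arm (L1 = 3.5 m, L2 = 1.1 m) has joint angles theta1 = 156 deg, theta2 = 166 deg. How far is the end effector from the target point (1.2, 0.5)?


End effector via forward kinematics:
x = L1*cos(t1) + L2*cos(t1+t2) = -2.3306
y = L1*sin(t1) + L2*sin(t1+t2) = 0.7464
Distance to target:
d = sqrt((1.2 - -2.3306)^2 + (0.5 - 0.7464)^2)
= sqrt(12.4651 + 0.0607)
= 3.5392 m


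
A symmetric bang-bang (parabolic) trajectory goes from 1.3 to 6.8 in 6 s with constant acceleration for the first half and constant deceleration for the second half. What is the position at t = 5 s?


Symmetric rest-to-rest: each phase covers (pf-p0)/2 in time T/2. 0.5*a*(T/2)^2 = (pf-p0)/2 => a = 4*(pf-p0)/T^2
a = 4*(6.8-1.3)/6^2 = 0.6111
t = 5 is in the deceleration phase (t > T/2).
p = pf - 0.5*a*(T-t)^2 = 6.8 - 0.5*0.6111*1^2
= 6.4944


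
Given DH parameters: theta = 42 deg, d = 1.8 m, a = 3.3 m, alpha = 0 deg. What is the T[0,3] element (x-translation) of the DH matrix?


T[0,3] = a * cos(theta)
= 3.3 * cos(42 deg)
= 3.3 * 0.7431
= 2.4524


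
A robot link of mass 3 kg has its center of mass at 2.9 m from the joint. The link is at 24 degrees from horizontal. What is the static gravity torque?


tau = m*g*L*cos(angle)
= 3 * 9.81 * 2.9 * cos(24 deg)
= 3 * 9.81 * 2.9 * 0.9135
= 77.9684 Nm


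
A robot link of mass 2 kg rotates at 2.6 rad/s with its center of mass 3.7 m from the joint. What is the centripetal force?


F = m * omega^2 * r
= 2 * 2.6^2 * 3.7
= 2 * 6.76 * 3.7
= 50.024 N


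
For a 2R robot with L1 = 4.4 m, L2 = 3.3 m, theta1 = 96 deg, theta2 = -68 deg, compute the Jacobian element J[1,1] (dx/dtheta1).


J[1,1] = -L1*sin(t1) - L2*sin(t1+t2)
= -4.4*sin(96) - 3.3*sin(28)
= -5.9252


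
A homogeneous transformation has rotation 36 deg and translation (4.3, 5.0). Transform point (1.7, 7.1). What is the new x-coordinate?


x' = cos(theta)*px - sin(theta)*py + tx
= 0.809*1.7 - 0.5878*7.1 + 4.3
= 1.5021


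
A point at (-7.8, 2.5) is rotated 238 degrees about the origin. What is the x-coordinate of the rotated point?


x' = x*cos(theta) - y*sin(theta)
cos(238 deg) = -0.5299, sin(238 deg) = -0.848
x' = -7.8 * -0.5299 - 2.5 * -0.848
= 4.1334 - -2.1201
= 6.2535


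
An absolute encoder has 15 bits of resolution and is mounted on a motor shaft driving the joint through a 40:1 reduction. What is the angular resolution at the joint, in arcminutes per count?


counts = 2^15 = 32768
effective counts at joint = 32768 * 40 = 1310720
resolution = 360*60 / 1310720
= 0.0165 arcmin/count


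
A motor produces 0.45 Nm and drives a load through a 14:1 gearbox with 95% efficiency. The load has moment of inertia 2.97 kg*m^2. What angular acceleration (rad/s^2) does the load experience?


tau_out = tau_motor * N * eta
= 0.45 * 14 * 0.95 = 5.985 Nm
alpha = tau_out / I = 5.985 / 2.97
= 2.0152 rad/s^2


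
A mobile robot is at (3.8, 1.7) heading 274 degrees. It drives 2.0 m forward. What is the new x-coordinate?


x_new = x0 + d*cos(theta)
= 3.8 + 2.0*cos(274)
= 3.8 + 0.1395
= 3.9395


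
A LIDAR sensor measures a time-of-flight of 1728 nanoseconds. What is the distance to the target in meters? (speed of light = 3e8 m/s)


tof = 1728 ns = 1.728e-06 s
dist = c * tof / 2
= 3e8 * 1.728e-06 / 2
= 259.2 m


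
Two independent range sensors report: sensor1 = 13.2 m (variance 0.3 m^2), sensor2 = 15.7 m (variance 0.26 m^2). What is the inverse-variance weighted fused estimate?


w1 = (1/var1) / (1/var1 + 1/var2)
   = 3.3333 / (3.3333 + 3.8462) = 0.4643
w2 = 1 - w1 = 0.5357
fused = w1*s1 + w2*s2 = 6.1286 + 8.4107
= 14.5393 m


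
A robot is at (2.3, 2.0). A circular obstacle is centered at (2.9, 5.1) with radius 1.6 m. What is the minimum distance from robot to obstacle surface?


center_dist = sqrt((2.3-2.9)^2 + (2.0-5.1)^2)
= sqrt(0.36 + 9.61)
= 3.1575
min_dist = center_dist - radius = 3.1575 - 1.6 = 1.5575 m


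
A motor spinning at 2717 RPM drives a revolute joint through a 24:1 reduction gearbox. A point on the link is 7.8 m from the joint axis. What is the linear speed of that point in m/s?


omega_motor = 2717 * 2*pi/60 = 284.5236 rad/s
omega_joint = omega_motor / 24 = 11.8551 rad/s
v = omega_joint * r = 11.8551 * 7.8
= 92.4702 m/s


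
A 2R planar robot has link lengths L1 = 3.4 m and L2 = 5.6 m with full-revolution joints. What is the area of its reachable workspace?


r_max = L1 + L2 = 9.0 m
r_min = |L1 - L2| = 2.2 m
Area = pi*(r_max^2 - r_min^2)
= pi*(81.0 - 4.84)
= pi * 76.16
= 239.2637 m^2


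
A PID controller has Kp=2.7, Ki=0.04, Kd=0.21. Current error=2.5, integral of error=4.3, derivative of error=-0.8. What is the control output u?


u = Kp*e + Ki*int(e) + Kd*de/dt
= 2.7*2.5 + 0.04*4.3 + 0.21*(-0.8)
= 6.75 + 0.172 + -0.168
= 6.754


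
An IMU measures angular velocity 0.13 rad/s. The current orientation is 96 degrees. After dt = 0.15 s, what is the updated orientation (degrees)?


delta_theta = w * dt = 0.13 * 0.15 = 0.0195 rad
= 1.1173 deg
theta_new = 96 + 1.1173 = 97.1173 deg


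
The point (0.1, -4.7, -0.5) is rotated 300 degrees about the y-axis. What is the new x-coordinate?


Rotation about y-axis: x' = x*cos(theta) + z*sin(theta)
= 0.1 * 0.5 + -0.5 * -0.866
= 0.483


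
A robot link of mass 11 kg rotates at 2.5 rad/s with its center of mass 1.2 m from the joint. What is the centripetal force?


F = m * omega^2 * r
= 11 * 2.5^2 * 1.2
= 11 * 6.25 * 1.2
= 82.5 N


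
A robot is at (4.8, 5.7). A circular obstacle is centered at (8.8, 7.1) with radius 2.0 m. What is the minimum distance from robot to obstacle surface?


center_dist = sqrt((4.8-8.8)^2 + (5.7-7.1)^2)
= sqrt(16.0 + 1.96)
= 4.2379
min_dist = center_dist - radius = 4.2379 - 2.0 = 2.2379 m


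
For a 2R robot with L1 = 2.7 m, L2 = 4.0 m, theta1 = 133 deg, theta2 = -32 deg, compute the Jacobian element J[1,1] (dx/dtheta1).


J[1,1] = -L1*sin(t1) - L2*sin(t1+t2)
= -2.7*sin(133) - 4.0*sin(101)
= -5.9012


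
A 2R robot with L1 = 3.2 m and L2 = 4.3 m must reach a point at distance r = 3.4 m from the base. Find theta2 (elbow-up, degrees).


cos(theta2) = (r^2 - L1^2 - L2^2) / (2*L1*L2)
cos(theta2) = (11.56 - 10.24 - 18.49) / 27.52
cos(theta2) = -0.62391
theta2 = 128.6022 degrees


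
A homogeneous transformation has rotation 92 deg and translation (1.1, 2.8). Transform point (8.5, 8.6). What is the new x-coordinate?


x' = cos(theta)*px - sin(theta)*py + tx
= -0.0349*8.5 - 0.9994*8.6 + 1.1
= -7.7914


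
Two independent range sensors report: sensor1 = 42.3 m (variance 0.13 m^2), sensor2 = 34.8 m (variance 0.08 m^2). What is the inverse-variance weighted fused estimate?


w1 = (1/var1) / (1/var1 + 1/var2)
   = 7.6923 / (7.6923 + 12.5) = 0.381
w2 = 1 - w1 = 0.619
fused = w1*s1 + w2*s2 = 16.1143 + 21.5429
= 37.6571 m


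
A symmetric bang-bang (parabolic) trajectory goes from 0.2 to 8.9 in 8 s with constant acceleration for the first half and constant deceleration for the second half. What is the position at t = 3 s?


Symmetric rest-to-rest: each phase covers (pf-p0)/2 in time T/2. 0.5*a*(T/2)^2 = (pf-p0)/2 => a = 4*(pf-p0)/T^2
a = 4*(8.9-0.2)/8^2 = 0.5438
t = 3 is in the acceleration phase (t <= T/2).
p = p0 + 0.5*a*t^2 = 0.2 + 0.5*0.5438*3^2
= 2.6469


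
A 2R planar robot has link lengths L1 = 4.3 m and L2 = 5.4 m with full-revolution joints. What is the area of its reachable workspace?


r_max = L1 + L2 = 9.7 m
r_min = |L1 - L2| = 1.1 m
Area = pi*(r_max^2 - r_min^2)
= pi*(94.09 - 1.21)
= pi * 92.88
= 291.7911 m^2


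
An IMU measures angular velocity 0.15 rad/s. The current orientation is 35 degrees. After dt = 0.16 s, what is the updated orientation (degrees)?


delta_theta = w * dt = 0.15 * 0.16 = 0.024 rad
= 1.3751 deg
theta_new = 35 + 1.3751 = 36.3751 deg


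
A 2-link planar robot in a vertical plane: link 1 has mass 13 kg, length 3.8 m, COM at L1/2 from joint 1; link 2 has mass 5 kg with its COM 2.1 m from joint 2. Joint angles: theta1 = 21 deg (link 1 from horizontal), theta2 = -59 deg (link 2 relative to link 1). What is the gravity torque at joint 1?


Horizontal distance from joint 1 to link-1 COM:
  x_c1 = (L1/2)*cos(t1) = 1.9 * 0.9336 = 1.7738 m
Horizontal distance from joint 1 to link-2 COM:
  x_c2 = L1*cos(t1) + Lc2*cos(t1+t2)
       = 3.8*0.9336 + 2.1*0.788 = 5.2024 m
tau1 = m1*g*x_c1 + m2*g*x_c2
     = 13*9.81*1.7738 + 5*9.81*5.2024
     = 226.2131 + 255.1791
     = 481.3922 Nm


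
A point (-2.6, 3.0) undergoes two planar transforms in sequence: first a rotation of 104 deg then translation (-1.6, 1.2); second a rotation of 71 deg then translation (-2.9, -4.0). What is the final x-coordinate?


After transform 1:
x1 = cos(104)*-2.6 - sin(104)*3.0 + -1.6 = -3.8819
y1 = sin(104)*-2.6 + cos(104)*3.0 + 1.2 = -2.0485
After transform 2:
x2 = cos(71)*-3.8819 - sin(71)*-2.0485 + -2.9
= -2.2269


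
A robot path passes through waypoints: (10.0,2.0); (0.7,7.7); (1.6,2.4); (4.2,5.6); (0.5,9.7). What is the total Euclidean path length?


Segment lengths:
  seg1 = sqrt((-9.3)^2 + (5.7)^2) = 10.9078
  seg2 = sqrt((0.9)^2 + (-5.3)^2) = 5.3759
  seg3 = sqrt((2.6)^2 + (3.2)^2) = 4.1231
  seg4 = sqrt((-3.7)^2 + (4.1)^2) = 5.5227
Total = 25.9295


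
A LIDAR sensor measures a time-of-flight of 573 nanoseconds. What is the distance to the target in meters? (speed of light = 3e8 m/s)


tof = 573 ns = 5.73e-07 s
dist = c * tof / 2
= 3e8 * 5.73e-07 / 2
= 85.95 m


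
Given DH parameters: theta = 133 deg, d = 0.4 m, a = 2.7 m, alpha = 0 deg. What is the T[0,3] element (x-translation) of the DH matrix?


T[0,3] = a * cos(theta)
= 2.7 * cos(133 deg)
= 2.7 * -0.682
= -1.8414


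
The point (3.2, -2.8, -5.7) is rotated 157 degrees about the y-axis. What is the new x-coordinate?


Rotation about y-axis: x' = x*cos(theta) + z*sin(theta)
= 3.2 * -0.9205 + -5.7 * 0.3907
= -5.1728


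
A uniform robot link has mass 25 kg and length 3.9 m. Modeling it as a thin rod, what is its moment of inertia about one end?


I = (1/3) * m * L^2
= (1/3) * 25 * 3.9^2
= 0.333333 * 25 * 15.21
= 126.75 kg*m^2


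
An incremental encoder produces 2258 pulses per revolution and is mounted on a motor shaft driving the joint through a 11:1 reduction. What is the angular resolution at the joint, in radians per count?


counts per rev = 2258
effective counts at joint = 2258 * 11 = 24838
resolution = 2*pi / 24838
= 2.5297e-04 rad/count


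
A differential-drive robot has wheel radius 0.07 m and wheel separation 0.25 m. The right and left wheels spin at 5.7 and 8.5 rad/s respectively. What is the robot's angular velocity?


vR = r*wR = 0.07*5.7 = 0.399 m/s
vL = r*wL = 0.07*8.5 = 0.595 m/s
v = (vR+vL)/2 = 0.497 m/s
omega = (vR-vL)/L = -0.784 rad/s
angular velocity = -0.784 rad/s


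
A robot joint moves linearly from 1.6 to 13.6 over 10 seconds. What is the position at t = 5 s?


s = t/T = 5/10 = 0.5
p(t) = p0 + (pf-p0)*s
= 1.6 + (13.6 - 1.6) * 0.5
= 7.6


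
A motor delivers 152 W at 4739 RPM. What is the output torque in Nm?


omega = 4739 * 2*pi/60 = 496.2669 rad/s
tau = P / omega = 152 / 496.2669
= 0.3063 Nm


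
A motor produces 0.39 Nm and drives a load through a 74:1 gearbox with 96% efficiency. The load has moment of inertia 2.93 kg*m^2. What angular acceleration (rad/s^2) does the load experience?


tau_out = tau_motor * N * eta
= 0.39 * 74 * 0.96 = 27.7056 Nm
alpha = tau_out / I = 27.7056 / 2.93
= 9.4558 rad/s^2


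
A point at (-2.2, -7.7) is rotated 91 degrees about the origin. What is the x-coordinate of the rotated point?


x' = x*cos(theta) - y*sin(theta)
cos(91 deg) = -0.0175, sin(91 deg) = 0.9998
x' = -2.2 * -0.0175 - -7.7 * 0.9998
= 0.0384 - -7.6988
= 7.7372


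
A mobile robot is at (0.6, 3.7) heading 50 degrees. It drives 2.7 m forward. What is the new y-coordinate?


y_new = y0 + d*sin(theta)
= 3.7 + 2.7*sin(50)
= 3.7 + 2.0683
= 5.7683


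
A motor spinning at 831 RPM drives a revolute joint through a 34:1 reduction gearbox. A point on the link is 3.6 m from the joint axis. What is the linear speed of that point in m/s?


omega_motor = 831 * 2*pi/60 = 87.0221 rad/s
omega_joint = omega_motor / 34 = 2.5595 rad/s
v = omega_joint * r = 2.5595 * 3.6
= 9.2141 m/s


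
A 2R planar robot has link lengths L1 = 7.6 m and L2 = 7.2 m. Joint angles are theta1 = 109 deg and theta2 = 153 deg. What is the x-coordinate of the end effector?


Convert angles to radians: theta1 = 1.9024, theta2 = 2.6704
x = L1*cos(theta1) + L2*cos(theta1+theta2)
x = -2.4743 + -1.002
x = -3.4764


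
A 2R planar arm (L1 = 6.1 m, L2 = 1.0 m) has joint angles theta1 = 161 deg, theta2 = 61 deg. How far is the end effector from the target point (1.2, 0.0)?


End effector via forward kinematics:
x = L1*cos(t1) + L2*cos(t1+t2) = -6.5108
y = L1*sin(t1) + L2*sin(t1+t2) = 1.3168
Distance to target:
d = sqrt((1.2 - -6.5108)^2 + (0.0 - 1.3168)^2)
= sqrt(59.4566 + 1.7341)
= 7.8224 m


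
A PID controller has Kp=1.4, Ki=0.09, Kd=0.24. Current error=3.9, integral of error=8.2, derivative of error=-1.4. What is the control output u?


u = Kp*e + Ki*int(e) + Kd*de/dt
= 1.4*3.9 + 0.09*8.2 + 0.24*(-1.4)
= 5.46 + 0.738 + -0.336
= 5.862


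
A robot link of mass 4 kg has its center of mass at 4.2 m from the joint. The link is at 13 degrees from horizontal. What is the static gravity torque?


tau = m*g*L*cos(angle)
= 4 * 9.81 * 4.2 * cos(13 deg)
= 4 * 9.81 * 4.2 * 0.9744
= 160.584 Nm


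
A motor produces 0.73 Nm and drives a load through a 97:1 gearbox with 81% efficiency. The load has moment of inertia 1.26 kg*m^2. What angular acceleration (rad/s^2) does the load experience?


tau_out = tau_motor * N * eta
= 0.73 * 97 * 0.81 = 57.3561 Nm
alpha = tau_out / I = 57.3561 / 1.26
= 45.5207 rad/s^2


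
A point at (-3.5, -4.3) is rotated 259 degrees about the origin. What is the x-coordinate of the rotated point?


x' = x*cos(theta) - y*sin(theta)
cos(259 deg) = -0.1908, sin(259 deg) = -0.9816
x' = -3.5 * -0.1908 - -4.3 * -0.9816
= 0.6678 - 4.221
= -3.5532


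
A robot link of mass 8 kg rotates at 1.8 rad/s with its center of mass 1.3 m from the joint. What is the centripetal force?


F = m * omega^2 * r
= 8 * 1.8^2 * 1.3
= 8 * 3.24 * 1.3
= 33.696 N


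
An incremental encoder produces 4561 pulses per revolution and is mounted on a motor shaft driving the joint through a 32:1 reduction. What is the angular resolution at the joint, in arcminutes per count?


counts per rev = 4561
effective counts at joint = 4561 * 32 = 145952
resolution = 360*60 / 145952
= 0.148 arcmin/count


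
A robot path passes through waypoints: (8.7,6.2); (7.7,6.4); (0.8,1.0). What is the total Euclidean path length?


Segment lengths:
  seg1 = sqrt((-1.0)^2 + (0.2)^2) = 1.0198
  seg2 = sqrt((-6.9)^2 + (-5.4)^2) = 8.7618
Total = 9.7817


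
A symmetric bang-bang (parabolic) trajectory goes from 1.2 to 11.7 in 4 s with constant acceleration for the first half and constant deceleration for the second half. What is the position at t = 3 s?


Symmetric rest-to-rest: each phase covers (pf-p0)/2 in time T/2. 0.5*a*(T/2)^2 = (pf-p0)/2 => a = 4*(pf-p0)/T^2
a = 4*(11.7-1.2)/4^2 = 2.625
t = 3 is in the deceleration phase (t > T/2).
p = pf - 0.5*a*(T-t)^2 = 11.7 - 0.5*2.625*1^2
= 10.3875


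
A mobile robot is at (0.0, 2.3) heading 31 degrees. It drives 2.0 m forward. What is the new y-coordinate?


y_new = y0 + d*sin(theta)
= 2.3 + 2.0*sin(31)
= 2.3 + 1.0301
= 3.3301


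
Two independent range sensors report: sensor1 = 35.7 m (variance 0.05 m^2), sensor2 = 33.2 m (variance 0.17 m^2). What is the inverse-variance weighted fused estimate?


w1 = (1/var1) / (1/var1 + 1/var2)
   = 20.0 / (20.0 + 5.8824) = 0.7727
w2 = 1 - w1 = 0.2273
fused = w1*s1 + w2*s2 = 27.5864 + 7.5455
= 35.1318 m


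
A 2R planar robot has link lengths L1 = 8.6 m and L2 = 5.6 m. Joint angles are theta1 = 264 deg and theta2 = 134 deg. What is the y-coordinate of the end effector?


Convert angles to radians: theta1 = 4.6077, theta2 = 2.3387
y = L1*sin(theta1) + L2*sin(theta1+theta2)
y = -8.5529 + 3.4477
y = -5.1052


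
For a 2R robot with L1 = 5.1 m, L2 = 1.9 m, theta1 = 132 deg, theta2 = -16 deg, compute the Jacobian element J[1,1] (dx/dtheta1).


J[1,1] = -L1*sin(t1) - L2*sin(t1+t2)
= -5.1*sin(132) - 1.9*sin(116)
= -5.4977


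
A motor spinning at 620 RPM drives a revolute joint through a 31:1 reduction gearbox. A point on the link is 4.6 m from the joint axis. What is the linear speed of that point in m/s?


omega_motor = 620 * 2*pi/60 = 64.9262 rad/s
omega_joint = omega_motor / 31 = 2.0944 rad/s
v = omega_joint * r = 2.0944 * 4.6
= 9.6342 m/s


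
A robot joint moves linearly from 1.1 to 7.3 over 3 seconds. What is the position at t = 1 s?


s = t/T = 1/3 = 0.3333
p(t) = p0 + (pf-p0)*s
= 1.1 + (7.3 - 1.1) * 0.3333
= 3.1667


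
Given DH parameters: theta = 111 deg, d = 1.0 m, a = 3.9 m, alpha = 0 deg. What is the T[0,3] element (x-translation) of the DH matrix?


T[0,3] = a * cos(theta)
= 3.9 * cos(111 deg)
= 3.9 * -0.3584
= -1.3976


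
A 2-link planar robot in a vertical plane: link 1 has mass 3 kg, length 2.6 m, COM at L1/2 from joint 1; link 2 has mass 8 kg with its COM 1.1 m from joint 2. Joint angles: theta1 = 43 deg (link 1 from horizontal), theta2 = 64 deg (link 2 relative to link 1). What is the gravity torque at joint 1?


Horizontal distance from joint 1 to link-1 COM:
  x_c1 = (L1/2)*cos(t1) = 1.3 * 0.7314 = 0.9508 m
Horizontal distance from joint 1 to link-2 COM:
  x_c2 = L1*cos(t1) + Lc2*cos(t1+t2)
       = 2.6*0.7314 + 1.1*-0.2924 = 1.5799 m
tau1 = m1*g*x_c1 + m2*g*x_c2
     = 3*9.81*0.9508 + 8*9.81*1.5799
     = 27.9809 + 123.9914
     = 151.9723 Nm


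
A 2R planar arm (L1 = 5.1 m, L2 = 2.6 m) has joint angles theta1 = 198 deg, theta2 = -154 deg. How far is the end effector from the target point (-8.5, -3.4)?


End effector via forward kinematics:
x = L1*cos(t1) + L2*cos(t1+t2) = -2.9801
y = L1*sin(t1) + L2*sin(t1+t2) = 0.2301
Distance to target:
d = sqrt((-8.5 - -2.9801)^2 + (-3.4 - 0.2301)^2)
= sqrt(30.4692 + 13.1778)
= 6.6066 m


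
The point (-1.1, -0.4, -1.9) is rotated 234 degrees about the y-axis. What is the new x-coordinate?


Rotation about y-axis: x' = x*cos(theta) + z*sin(theta)
= -1.1 * -0.5878 + -1.9 * -0.809
= 2.1837


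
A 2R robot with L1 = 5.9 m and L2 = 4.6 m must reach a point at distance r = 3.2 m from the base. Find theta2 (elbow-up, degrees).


cos(theta2) = (r^2 - L1^2 - L2^2) / (2*L1*L2)
cos(theta2) = (10.24 - 34.81 - 21.16) / 54.28
cos(theta2) = -0.842483
theta2 = 147.4033 degrees


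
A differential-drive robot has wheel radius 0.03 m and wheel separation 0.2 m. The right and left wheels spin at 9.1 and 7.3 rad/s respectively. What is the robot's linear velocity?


vR = r*wR = 0.03*9.1 = 0.273 m/s
vL = r*wL = 0.03*7.3 = 0.219 m/s
v = (vR+vL)/2 = 0.246 m/s
omega = (vR-vL)/L = 0.27 rad/s
linear velocity = 0.246 m/s


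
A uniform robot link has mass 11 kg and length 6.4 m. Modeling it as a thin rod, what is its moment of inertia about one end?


I = (1/3) * m * L^2
= (1/3) * 11 * 6.4^2
= 0.333333 * 11 * 40.96
= 150.1867 kg*m^2


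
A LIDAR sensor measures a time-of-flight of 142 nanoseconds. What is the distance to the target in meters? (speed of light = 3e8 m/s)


tof = 142 ns = 1.42e-07 s
dist = c * tof / 2
= 3e8 * 1.42e-07 / 2
= 21.3 m


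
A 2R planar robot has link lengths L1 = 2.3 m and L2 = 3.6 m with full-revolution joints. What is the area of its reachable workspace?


r_max = L1 + L2 = 5.9 m
r_min = |L1 - L2| = 1.3 m
Area = pi*(r_max^2 - r_min^2)
= pi*(34.81 - 1.69)
= pi * 33.12
= 104.0495 m^2


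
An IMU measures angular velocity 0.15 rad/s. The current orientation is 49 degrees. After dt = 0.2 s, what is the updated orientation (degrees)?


delta_theta = w * dt = 0.15 * 0.2 = 0.03 rad
= 1.7189 deg
theta_new = 49 + 1.7189 = 50.7189 deg


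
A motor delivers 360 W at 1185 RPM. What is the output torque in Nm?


omega = 1185 * 2*pi/60 = 124.0929 rad/s
tau = P / omega = 360 / 124.0929
= 2.9011 Nm


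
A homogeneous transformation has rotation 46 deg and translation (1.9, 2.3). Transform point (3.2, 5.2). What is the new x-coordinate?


x' = cos(theta)*px - sin(theta)*py + tx
= 0.6947*3.2 - 0.7193*5.2 + 1.9
= 0.3823


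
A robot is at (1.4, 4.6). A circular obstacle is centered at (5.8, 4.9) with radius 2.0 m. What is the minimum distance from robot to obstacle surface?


center_dist = sqrt((1.4-5.8)^2 + (4.6-4.9)^2)
= sqrt(19.36 + 0.09)
= 4.4102
min_dist = center_dist - radius = 4.4102 - 2.0 = 2.4102 m


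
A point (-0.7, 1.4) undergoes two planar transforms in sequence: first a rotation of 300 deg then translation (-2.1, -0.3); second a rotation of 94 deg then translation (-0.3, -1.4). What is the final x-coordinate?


After transform 1:
x1 = cos(300)*-0.7 - sin(300)*1.4 + -2.1 = -1.2376
y1 = sin(300)*-0.7 + cos(300)*1.4 + -0.3 = 1.0062
After transform 2:
x2 = cos(94)*-1.2376 - sin(94)*1.0062 + -0.3
= -1.2174


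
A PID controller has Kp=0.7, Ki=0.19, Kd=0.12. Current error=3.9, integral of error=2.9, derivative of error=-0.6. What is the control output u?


u = Kp*e + Ki*int(e) + Kd*de/dt
= 0.7*3.9 + 0.19*2.9 + 0.12*(-0.6)
= 2.73 + 0.551 + -0.072
= 3.209


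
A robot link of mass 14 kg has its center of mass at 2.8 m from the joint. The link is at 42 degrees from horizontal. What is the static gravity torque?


tau = m*g*L*cos(angle)
= 14 * 9.81 * 2.8 * cos(42 deg)
= 14 * 9.81 * 2.8 * 0.7431
= 285.7778 Nm


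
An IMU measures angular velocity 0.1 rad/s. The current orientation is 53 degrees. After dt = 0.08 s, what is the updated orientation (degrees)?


delta_theta = w * dt = 0.1 * 0.08 = 0.008 rad
= 0.4584 deg
theta_new = 53 + 0.4584 = 53.4584 deg


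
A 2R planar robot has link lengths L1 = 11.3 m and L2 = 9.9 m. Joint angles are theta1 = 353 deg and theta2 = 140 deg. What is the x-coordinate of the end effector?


Convert angles to radians: theta1 = 6.161, theta2 = 2.4435
x = L1*cos(theta1) + L2*cos(theta1+theta2)
x = 11.2158 + -6.7518
x = 4.464


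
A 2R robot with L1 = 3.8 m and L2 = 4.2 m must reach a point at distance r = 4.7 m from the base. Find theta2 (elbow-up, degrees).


cos(theta2) = (r^2 - L1^2 - L2^2) / (2*L1*L2)
cos(theta2) = (22.09 - 14.44 - 17.64) / 31.92
cos(theta2) = -0.31297
theta2 = 108.2383 degrees


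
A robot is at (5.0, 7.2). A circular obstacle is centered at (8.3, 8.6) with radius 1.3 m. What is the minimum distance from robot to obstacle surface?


center_dist = sqrt((5.0-8.3)^2 + (7.2-8.6)^2)
= sqrt(10.89 + 1.96)
= 3.5847
min_dist = center_dist - radius = 3.5847 - 1.3 = 2.2847 m


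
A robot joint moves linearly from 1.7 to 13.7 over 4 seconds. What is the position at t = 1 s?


s = t/T = 1/4 = 0.25
p(t) = p0 + (pf-p0)*s
= 1.7 + (13.7 - 1.7) * 0.25
= 4.7


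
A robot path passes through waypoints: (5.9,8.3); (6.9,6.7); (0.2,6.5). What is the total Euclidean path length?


Segment lengths:
  seg1 = sqrt((1.0)^2 + (-1.6)^2) = 1.8868
  seg2 = sqrt((-6.7)^2 + (-0.2)^2) = 6.703
Total = 8.5898


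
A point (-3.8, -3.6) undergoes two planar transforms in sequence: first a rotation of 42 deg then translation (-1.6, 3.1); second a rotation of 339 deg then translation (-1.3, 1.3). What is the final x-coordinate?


After transform 1:
x1 = cos(42)*-3.8 - sin(42)*-3.6 + -1.6 = -2.0151
y1 = sin(42)*-3.8 + cos(42)*-3.6 + 3.1 = -2.118
After transform 2:
x2 = cos(339)*-2.0151 - sin(339)*-2.118 + -1.3
= -3.9403


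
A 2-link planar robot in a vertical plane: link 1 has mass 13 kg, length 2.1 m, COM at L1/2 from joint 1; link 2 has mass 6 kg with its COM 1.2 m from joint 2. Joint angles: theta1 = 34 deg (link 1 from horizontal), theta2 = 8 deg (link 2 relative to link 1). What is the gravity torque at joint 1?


Horizontal distance from joint 1 to link-1 COM:
  x_c1 = (L1/2)*cos(t1) = 1.05 * 0.829 = 0.8705 m
Horizontal distance from joint 1 to link-2 COM:
  x_c2 = L1*cos(t1) + Lc2*cos(t1+t2)
       = 2.1*0.829 + 1.2*0.7431 = 2.6328 m
tau1 = m1*g*x_c1 + m2*g*x_c2
     = 13*9.81*0.8705 + 6*9.81*2.6328
     = 111.0135 + 154.9638
     = 265.9773 Nm


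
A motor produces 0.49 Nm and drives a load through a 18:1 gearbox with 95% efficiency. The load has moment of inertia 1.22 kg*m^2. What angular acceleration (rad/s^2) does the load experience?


tau_out = tau_motor * N * eta
= 0.49 * 18 * 0.95 = 8.379 Nm
alpha = tau_out / I = 8.379 / 1.22
= 6.868 rad/s^2


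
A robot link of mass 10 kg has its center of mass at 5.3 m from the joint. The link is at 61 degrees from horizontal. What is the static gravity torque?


tau = m*g*L*cos(angle)
= 10 * 9.81 * 5.3 * cos(61 deg)
= 10 * 9.81 * 5.3 * 0.4848
= 252.0671 Nm


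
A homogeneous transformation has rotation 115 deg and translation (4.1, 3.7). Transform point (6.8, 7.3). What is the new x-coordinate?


x' = cos(theta)*px - sin(theta)*py + tx
= -0.4226*6.8 - 0.9063*7.3 + 4.1
= -5.3899


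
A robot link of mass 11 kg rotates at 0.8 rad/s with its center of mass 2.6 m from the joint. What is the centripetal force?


F = m * omega^2 * r
= 11 * 0.8^2 * 2.6
= 11 * 0.64 * 2.6
= 18.304 N


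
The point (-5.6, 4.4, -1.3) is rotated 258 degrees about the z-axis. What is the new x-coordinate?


Rotation about z-axis: x' = x*cos(theta) - y*sin(theta)
= -5.6 * -0.2079 - 4.4 * -0.9781
= 5.4682


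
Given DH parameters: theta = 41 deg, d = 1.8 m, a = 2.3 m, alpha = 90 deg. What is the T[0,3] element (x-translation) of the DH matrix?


T[0,3] = a * cos(theta)
= 2.3 * cos(41 deg)
= 2.3 * 0.7547
= 1.7358


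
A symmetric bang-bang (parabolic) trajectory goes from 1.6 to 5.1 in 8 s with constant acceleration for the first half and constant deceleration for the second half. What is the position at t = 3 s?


Symmetric rest-to-rest: each phase covers (pf-p0)/2 in time T/2. 0.5*a*(T/2)^2 = (pf-p0)/2 => a = 4*(pf-p0)/T^2
a = 4*(5.1-1.6)/8^2 = 0.2187
t = 3 is in the acceleration phase (t <= T/2).
p = p0 + 0.5*a*t^2 = 1.6 + 0.5*0.2187*3^2
= 2.5844


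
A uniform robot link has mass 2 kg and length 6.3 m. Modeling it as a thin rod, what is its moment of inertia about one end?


I = (1/3) * m * L^2
= (1/3) * 2 * 6.3^2
= 0.333333 * 2 * 39.69
= 26.46 kg*m^2


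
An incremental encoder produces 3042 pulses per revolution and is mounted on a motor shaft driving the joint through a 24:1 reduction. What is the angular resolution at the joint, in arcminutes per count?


counts per rev = 3042
effective counts at joint = 3042 * 24 = 73008
resolution = 360*60 / 73008
= 0.2959 arcmin/count


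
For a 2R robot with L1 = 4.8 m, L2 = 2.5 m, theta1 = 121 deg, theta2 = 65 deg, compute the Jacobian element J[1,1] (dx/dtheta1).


J[1,1] = -L1*sin(t1) - L2*sin(t1+t2)
= -4.8*sin(121) - 2.5*sin(186)
= -3.8531


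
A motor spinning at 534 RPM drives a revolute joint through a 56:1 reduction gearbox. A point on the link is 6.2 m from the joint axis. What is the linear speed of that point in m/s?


omega_motor = 534 * 2*pi/60 = 55.9203 rad/s
omega_joint = omega_motor / 56 = 0.9986 rad/s
v = omega_joint * r = 0.9986 * 6.2
= 6.1912 m/s


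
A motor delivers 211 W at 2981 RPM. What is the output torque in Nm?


omega = 2981 * 2*pi/60 = 312.1696 rad/s
tau = P / omega = 211 / 312.1696
= 0.6759 Nm


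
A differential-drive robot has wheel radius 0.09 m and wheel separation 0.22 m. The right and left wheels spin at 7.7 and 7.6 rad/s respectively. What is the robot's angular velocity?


vR = r*wR = 0.09*7.7 = 0.693 m/s
vL = r*wL = 0.09*7.6 = 0.684 m/s
v = (vR+vL)/2 = 0.6885 m/s
omega = (vR-vL)/L = 0.0409 rad/s
angular velocity = 0.0409 rad/s


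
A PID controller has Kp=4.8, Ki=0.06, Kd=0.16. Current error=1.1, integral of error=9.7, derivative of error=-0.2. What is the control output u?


u = Kp*e + Ki*int(e) + Kd*de/dt
= 4.8*1.1 + 0.06*9.7 + 0.16*(-0.2)
= 5.28 + 0.582 + -0.032
= 5.83


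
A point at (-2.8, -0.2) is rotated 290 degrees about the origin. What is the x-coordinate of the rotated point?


x' = x*cos(theta) - y*sin(theta)
cos(290 deg) = 0.342, sin(290 deg) = -0.9397
x' = -2.8 * 0.342 - -0.2 * -0.9397
= -0.9577 - 0.1879
= -1.1456


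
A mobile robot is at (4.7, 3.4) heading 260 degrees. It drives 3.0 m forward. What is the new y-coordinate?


y_new = y0 + d*sin(theta)
= 3.4 + 3.0*sin(260)
= 3.4 + -2.9544
= 0.4456


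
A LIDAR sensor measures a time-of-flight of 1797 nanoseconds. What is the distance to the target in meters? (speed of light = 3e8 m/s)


tof = 1797 ns = 1.797e-06 s
dist = c * tof / 2
= 3e8 * 1.797e-06 / 2
= 269.55 m


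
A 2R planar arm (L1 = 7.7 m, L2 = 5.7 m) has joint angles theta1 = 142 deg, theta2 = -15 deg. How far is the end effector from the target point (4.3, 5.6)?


End effector via forward kinematics:
x = L1*cos(t1) + L2*cos(t1+t2) = -9.498
y = L1*sin(t1) + L2*sin(t1+t2) = 9.2928
Distance to target:
d = sqrt((4.3 - -9.498)^2 + (5.6 - 9.2928)^2)
= sqrt(190.3856 + 13.6369)
= 14.2836 m


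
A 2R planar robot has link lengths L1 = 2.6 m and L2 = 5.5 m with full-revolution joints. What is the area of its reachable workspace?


r_max = L1 + L2 = 8.1 m
r_min = |L1 - L2| = 2.9 m
Area = pi*(r_max^2 - r_min^2)
= pi*(65.61 - 8.41)
= pi * 57.2
= 179.6991 m^2


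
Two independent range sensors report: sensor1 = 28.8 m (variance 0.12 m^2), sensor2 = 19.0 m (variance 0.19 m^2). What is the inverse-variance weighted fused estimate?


w1 = (1/var1) / (1/var1 + 1/var2)
   = 8.3333 / (8.3333 + 5.2632) = 0.6129
w2 = 1 - w1 = 0.3871
fused = w1*s1 + w2*s2 = 17.6516 + 7.3548
= 25.0065 m


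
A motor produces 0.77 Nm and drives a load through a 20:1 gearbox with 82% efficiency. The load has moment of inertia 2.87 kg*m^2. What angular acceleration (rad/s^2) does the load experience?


tau_out = tau_motor * N * eta
= 0.77 * 20 * 0.82 = 12.628 Nm
alpha = tau_out / I = 12.628 / 2.87
= 4.4 rad/s^2


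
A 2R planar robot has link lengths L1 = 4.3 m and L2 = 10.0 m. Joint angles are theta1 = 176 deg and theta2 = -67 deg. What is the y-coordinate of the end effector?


Convert angles to radians: theta1 = 3.0718, theta2 = -1.1694
y = L1*sin(theta1) + L2*sin(theta1+theta2)
y = 0.3 + 9.4552
y = 9.7551


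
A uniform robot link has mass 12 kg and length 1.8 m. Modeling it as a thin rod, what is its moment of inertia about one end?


I = (1/3) * m * L^2
= (1/3) * 12 * 1.8^2
= 0.333333 * 12 * 3.24
= 12.96 kg*m^2


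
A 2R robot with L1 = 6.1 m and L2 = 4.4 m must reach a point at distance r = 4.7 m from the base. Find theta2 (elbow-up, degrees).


cos(theta2) = (r^2 - L1^2 - L2^2) / (2*L1*L2)
cos(theta2) = (22.09 - 37.21 - 19.36) / 53.68
cos(theta2) = -0.642325
theta2 = 129.9654 degrees


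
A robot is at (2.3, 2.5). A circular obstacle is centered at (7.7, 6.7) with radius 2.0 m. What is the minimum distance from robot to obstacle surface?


center_dist = sqrt((2.3-7.7)^2 + (2.5-6.7)^2)
= sqrt(29.16 + 17.64)
= 6.8411
min_dist = center_dist - radius = 6.8411 - 2.0 = 4.8411 m


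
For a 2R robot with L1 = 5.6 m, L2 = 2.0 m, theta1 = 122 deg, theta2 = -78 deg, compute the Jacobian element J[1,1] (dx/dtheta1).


J[1,1] = -L1*sin(t1) - L2*sin(t1+t2)
= -5.6*sin(122) - 2.0*sin(44)
= -6.1384


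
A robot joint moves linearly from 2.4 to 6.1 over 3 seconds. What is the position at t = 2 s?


s = t/T = 2/3 = 0.6667
p(t) = p0 + (pf-p0)*s
= 2.4 + (6.1 - 2.4) * 0.6667
= 4.8667


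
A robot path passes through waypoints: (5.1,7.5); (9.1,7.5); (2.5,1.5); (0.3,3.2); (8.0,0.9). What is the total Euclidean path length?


Segment lengths:
  seg1 = sqrt((4.0)^2 + (0.0)^2) = 4.0
  seg2 = sqrt((-6.6)^2 + (-6.0)^2) = 8.9196
  seg3 = sqrt((-2.2)^2 + (1.7)^2) = 2.7803
  seg4 = sqrt((7.7)^2 + (-2.3)^2) = 8.0362
Total = 23.7361


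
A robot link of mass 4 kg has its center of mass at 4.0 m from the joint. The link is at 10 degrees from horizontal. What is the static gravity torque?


tau = m*g*L*cos(angle)
= 4 * 9.81 * 4.0 * cos(10 deg)
= 4 * 9.81 * 4.0 * 0.9848
= 154.5754 Nm


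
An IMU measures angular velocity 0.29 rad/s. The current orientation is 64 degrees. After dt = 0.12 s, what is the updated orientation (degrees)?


delta_theta = w * dt = 0.29 * 0.12 = 0.0348 rad
= 1.9939 deg
theta_new = 64 + 1.9939 = 65.9939 deg


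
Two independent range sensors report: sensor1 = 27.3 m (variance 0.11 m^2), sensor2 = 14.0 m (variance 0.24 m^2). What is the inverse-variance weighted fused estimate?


w1 = (1/var1) / (1/var1 + 1/var2)
   = 9.0909 / (9.0909 + 4.1667) = 0.6857
w2 = 1 - w1 = 0.3143
fused = w1*s1 + w2*s2 = 18.72 + 4.4
= 23.12 m


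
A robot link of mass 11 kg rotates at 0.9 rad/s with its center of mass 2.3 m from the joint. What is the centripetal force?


F = m * omega^2 * r
= 11 * 0.9^2 * 2.3
= 11 * 0.81 * 2.3
= 20.493 N


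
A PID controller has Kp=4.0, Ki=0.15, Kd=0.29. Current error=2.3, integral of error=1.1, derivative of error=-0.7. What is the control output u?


u = Kp*e + Ki*int(e) + Kd*de/dt
= 4.0*2.3 + 0.15*1.1 + 0.29*(-0.7)
= 9.2 + 0.165 + -0.203
= 9.162


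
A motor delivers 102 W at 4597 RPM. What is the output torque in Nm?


omega = 4597 * 2*pi/60 = 481.3967 rad/s
tau = P / omega = 102 / 481.3967
= 0.2119 Nm


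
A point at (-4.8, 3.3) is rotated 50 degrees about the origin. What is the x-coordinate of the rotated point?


x' = x*cos(theta) - y*sin(theta)
cos(50 deg) = 0.6428, sin(50 deg) = 0.766
x' = -4.8 * 0.6428 - 3.3 * 0.766
= -3.0854 - 2.5279
= -5.6133


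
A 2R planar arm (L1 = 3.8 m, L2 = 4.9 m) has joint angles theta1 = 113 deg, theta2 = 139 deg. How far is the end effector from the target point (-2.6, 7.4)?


End effector via forward kinematics:
x = L1*cos(t1) + L2*cos(t1+t2) = -2.999
y = L1*sin(t1) + L2*sin(t1+t2) = -1.1623
Distance to target:
d = sqrt((-2.6 - -2.999)^2 + (7.4 - -1.1623)^2)
= sqrt(0.1592 + 73.3123)
= 8.5715 m
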